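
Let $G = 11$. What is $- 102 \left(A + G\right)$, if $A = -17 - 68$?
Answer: $7548$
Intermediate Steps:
$A = -85$ ($A = -17 - 68 = -85$)
$- 102 \left(A + G\right) = - 102 \left(-85 + 11\right) = \left(-102\right) \left(-74\right) = 7548$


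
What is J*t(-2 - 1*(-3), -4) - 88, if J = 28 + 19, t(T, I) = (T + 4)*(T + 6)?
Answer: 1557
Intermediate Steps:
t(T, I) = (4 + T)*(6 + T)
J = 47
J*t(-2 - 1*(-3), -4) - 88 = 47*(24 + (-2 - 1*(-3))² + 10*(-2 - 1*(-3))) - 88 = 47*(24 + (-2 + 3)² + 10*(-2 + 3)) - 88 = 47*(24 + 1² + 10*1) - 88 = 47*(24 + 1 + 10) - 88 = 47*35 - 88 = 1645 - 88 = 1557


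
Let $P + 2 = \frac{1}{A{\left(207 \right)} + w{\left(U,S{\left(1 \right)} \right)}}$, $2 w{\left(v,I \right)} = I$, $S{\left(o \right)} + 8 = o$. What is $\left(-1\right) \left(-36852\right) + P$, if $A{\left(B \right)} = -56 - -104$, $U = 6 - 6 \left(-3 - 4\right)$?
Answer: $\frac{3279652}{89} \approx 36850.0$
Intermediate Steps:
$S{\left(o \right)} = -8 + o$
$U = 48$ ($U = 6 - 6 \left(-3 - 4\right) = 6 - -42 = 6 + 42 = 48$)
$w{\left(v,I \right)} = \frac{I}{2}$
$A{\left(B \right)} = 48$ ($A{\left(B \right)} = -56 + 104 = 48$)
$P = - \frac{176}{89}$ ($P = -2 + \frac{1}{48 + \frac{-8 + 1}{2}} = -2 + \frac{1}{48 + \frac{1}{2} \left(-7\right)} = -2 + \frac{1}{48 - \frac{7}{2}} = -2 + \frac{1}{\frac{89}{2}} = -2 + \frac{2}{89} = - \frac{176}{89} \approx -1.9775$)
$\left(-1\right) \left(-36852\right) + P = \left(-1\right) \left(-36852\right) - \frac{176}{89} = 36852 - \frac{176}{89} = \frac{3279652}{89}$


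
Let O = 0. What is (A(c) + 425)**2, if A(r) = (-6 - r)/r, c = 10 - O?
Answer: 4481689/25 ≈ 1.7927e+5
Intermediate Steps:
c = 10 (c = 10 - 1*0 = 10 + 0 = 10)
A(r) = (-6 - r)/r
(A(c) + 425)**2 = ((-6 - 1*10)/10 + 425)**2 = ((-6 - 10)/10 + 425)**2 = ((1/10)*(-16) + 425)**2 = (-8/5 + 425)**2 = (2117/5)**2 = 4481689/25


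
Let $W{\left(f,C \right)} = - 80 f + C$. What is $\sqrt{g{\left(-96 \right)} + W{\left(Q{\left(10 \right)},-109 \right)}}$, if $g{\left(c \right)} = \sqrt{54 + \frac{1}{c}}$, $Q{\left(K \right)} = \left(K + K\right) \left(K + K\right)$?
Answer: $\frac{\sqrt{-4623696 + 6 \sqrt{31098}}}{12} \approx 179.17 i$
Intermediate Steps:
$Q{\left(K \right)} = 4 K^{2}$ ($Q{\left(K \right)} = 2 K 2 K = 4 K^{2}$)
$W{\left(f,C \right)} = C - 80 f$
$\sqrt{g{\left(-96 \right)} + W{\left(Q{\left(10 \right)},-109 \right)}} = \sqrt{\sqrt{54 + \frac{1}{-96}} - \left(109 + 80 \cdot 4 \cdot 10^{2}\right)} = \sqrt{\sqrt{54 - \frac{1}{96}} - \left(109 + 80 \cdot 4 \cdot 100\right)} = \sqrt{\sqrt{\frac{5183}{96}} - 32109} = \sqrt{\frac{\sqrt{31098}}{24} - 32109} = \sqrt{-32109 + \frac{\sqrt{31098}}{24}}$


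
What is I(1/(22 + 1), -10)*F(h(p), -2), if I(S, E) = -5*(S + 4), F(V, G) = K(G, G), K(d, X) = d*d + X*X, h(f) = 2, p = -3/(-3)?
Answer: -3720/23 ≈ -161.74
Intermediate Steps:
p = 1 (p = -3*(-1/3) = 1)
K(d, X) = X**2 + d**2 (K(d, X) = d**2 + X**2 = X**2 + d**2)
F(V, G) = 2*G**2 (F(V, G) = G**2 + G**2 = 2*G**2)
I(S, E) = -20 - 5*S (I(S, E) = -5*(4 + S) = -20 - 5*S)
I(1/(22 + 1), -10)*F(h(p), -2) = (-20 - 5/(22 + 1))*(2*(-2)**2) = (-20 - 5/23)*(2*4) = (-20 - 5*1/23)*8 = (-20 - 5/23)*8 = -465/23*8 = -3720/23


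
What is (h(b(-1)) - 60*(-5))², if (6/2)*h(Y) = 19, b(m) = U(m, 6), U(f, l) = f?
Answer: 844561/9 ≈ 93840.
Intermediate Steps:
b(m) = m
h(Y) = 19/3 (h(Y) = (⅓)*19 = 19/3)
(h(b(-1)) - 60*(-5))² = (19/3 - 60*(-5))² = (19/3 + 300)² = (919/3)² = 844561/9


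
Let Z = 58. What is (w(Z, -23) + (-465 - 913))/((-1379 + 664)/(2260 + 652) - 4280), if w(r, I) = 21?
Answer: 303968/958775 ≈ 0.31704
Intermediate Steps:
(w(Z, -23) + (-465 - 913))/((-1379 + 664)/(2260 + 652) - 4280) = (21 + (-465 - 913))/((-1379 + 664)/(2260 + 652) - 4280) = (21 - 1378)/(-715/2912 - 4280) = -1357/(-715*1/2912 - 4280) = -1357/(-55/224 - 4280) = -1357/(-958775/224) = -1357*(-224/958775) = 303968/958775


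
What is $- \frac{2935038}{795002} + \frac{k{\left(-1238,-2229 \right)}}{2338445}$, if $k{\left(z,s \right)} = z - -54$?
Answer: $- \frac{3432183109139}{929534225945} \approx -3.6924$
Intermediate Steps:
$k{\left(z,s \right)} = 54 + z$ ($k{\left(z,s \right)} = z + 54 = 54 + z$)
$- \frac{2935038}{795002} + \frac{k{\left(-1238,-2229 \right)}}{2338445} = - \frac{2935038}{795002} + \frac{54 - 1238}{2338445} = \left(-2935038\right) \frac{1}{795002} - \frac{1184}{2338445} = - \frac{1467519}{397501} - \frac{1184}{2338445} = - \frac{3432183109139}{929534225945}$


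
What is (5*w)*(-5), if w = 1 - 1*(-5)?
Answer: -150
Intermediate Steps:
w = 6 (w = 1 + 5 = 6)
(5*w)*(-5) = (5*6)*(-5) = 30*(-5) = -150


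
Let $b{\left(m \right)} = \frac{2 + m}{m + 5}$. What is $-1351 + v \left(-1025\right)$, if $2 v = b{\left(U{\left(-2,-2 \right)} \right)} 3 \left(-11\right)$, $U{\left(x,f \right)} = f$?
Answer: $-1351$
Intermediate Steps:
$b{\left(m \right)} = \frac{2 + m}{5 + m}$
$v = 0$ ($v = \frac{\frac{2 - 2}{5 - 2} \cdot 3 \left(-11\right)}{2} = \frac{\frac{1}{3} \cdot 0 \cdot 3 \left(-11\right)}{2} = \frac{0 \cdot 3 \left(-11\right)}{2} = \frac{0 \left(-11\right)}{2} = \frac{1}{2} \cdot 0 = 0$)
$-1351 + v \left(-1025\right) = -1351 + 0 \left(-1025\right) = -1351 + 0 = -1351$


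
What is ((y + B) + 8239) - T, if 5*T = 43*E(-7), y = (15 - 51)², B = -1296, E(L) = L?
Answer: 41496/5 ≈ 8299.2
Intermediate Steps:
y = 1296 (y = (-36)² = 1296)
T = -301/5 (T = (43*(-7))/5 = (⅕)*(-301) = -301/5 ≈ -60.200)
((y + B) + 8239) - T = ((1296 - 1296) + 8239) - 1*(-301/5) = (0 + 8239) + 301/5 = 8239 + 301/5 = 41496/5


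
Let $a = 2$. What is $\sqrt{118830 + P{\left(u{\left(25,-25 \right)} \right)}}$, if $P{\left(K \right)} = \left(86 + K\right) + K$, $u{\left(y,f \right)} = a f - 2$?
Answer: $2 \sqrt{29703} \approx 344.69$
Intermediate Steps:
$u{\left(y,f \right)} = -2 + 2 f$ ($u{\left(y,f \right)} = 2 f - 2 = -2 + 2 f$)
$P{\left(K \right)} = 86 + 2 K$
$\sqrt{118830 + P{\left(u{\left(25,-25 \right)} \right)}} = \sqrt{118830 + \left(86 + 2 \left(-2 + 2 \left(-25\right)\right)\right)} = \sqrt{118830 + \left(86 + 2 \left(-2 - 50\right)\right)} = \sqrt{118830 + \left(86 + 2 \left(-52\right)\right)} = \sqrt{118830 + \left(86 - 104\right)} = \sqrt{118830 - 18} = \sqrt{118812} = 2 \sqrt{29703}$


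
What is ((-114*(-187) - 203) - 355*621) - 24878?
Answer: -224218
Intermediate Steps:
((-114*(-187) - 203) - 355*621) - 24878 = ((21318 - 203) - 220455) - 24878 = (21115 - 220455) - 24878 = -199340 - 24878 = -224218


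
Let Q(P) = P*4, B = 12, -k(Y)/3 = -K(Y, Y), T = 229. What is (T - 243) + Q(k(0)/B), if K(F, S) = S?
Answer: -14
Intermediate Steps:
k(Y) = 3*Y (k(Y) = -(-3)*Y = 3*Y)
Q(P) = 4*P
(T - 243) + Q(k(0)/B) = (229 - 243) + 4*((3*0)/12) = -14 + 4*(0*(1/12)) = -14 + 4*0 = -14 + 0 = -14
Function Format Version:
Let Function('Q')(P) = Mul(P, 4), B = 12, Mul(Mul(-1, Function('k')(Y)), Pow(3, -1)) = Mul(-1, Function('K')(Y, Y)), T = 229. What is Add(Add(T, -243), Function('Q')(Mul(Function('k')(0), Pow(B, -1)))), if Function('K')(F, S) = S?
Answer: -14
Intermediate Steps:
Function('k')(Y) = Mul(3, Y) (Function('k')(Y) = Mul(-3, Mul(-1, Y)) = Mul(3, Y))
Function('Q')(P) = Mul(4, P)
Add(Add(T, -243), Function('Q')(Mul(Function('k')(0), Pow(B, -1)))) = Add(Add(229, -243), Mul(4, Mul(Mul(3, 0), Pow(12, -1)))) = Add(-14, Mul(4, Mul(0, Rational(1, 12)))) = Add(-14, Mul(4, 0)) = Add(-14, 0) = -14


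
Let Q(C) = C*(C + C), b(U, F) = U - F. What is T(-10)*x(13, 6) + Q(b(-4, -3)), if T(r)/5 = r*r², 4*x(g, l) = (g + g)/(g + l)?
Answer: -32462/19 ≈ -1708.5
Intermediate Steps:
x(g, l) = g/(2*(g + l)) (x(g, l) = ((g + g)/(g + l))/4 = ((2*g)/(g + l))/4 = (2*g/(g + l))/4 = g/(2*(g + l)))
Q(C) = 2*C² (Q(C) = C*(2*C) = 2*C²)
T(r) = 5*r³ (T(r) = 5*(r*r²) = 5*r³)
T(-10)*x(13, 6) + Q(b(-4, -3)) = (5*(-10)³)*((½)*13/(13 + 6)) + 2*(-4 - 1*(-3))² = (5*(-1000))*((½)*13/19) + 2*(-4 + 3)² = -2500*13/19 + 2*(-1)² = -5000*13/38 + 2*1 = -32500/19 + 2 = -32462/19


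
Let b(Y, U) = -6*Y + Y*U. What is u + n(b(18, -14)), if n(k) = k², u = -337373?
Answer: -207773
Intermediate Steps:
b(Y, U) = -6*Y + U*Y
u + n(b(18, -14)) = -337373 + (18*(-6 - 14))² = -337373 + (18*(-20))² = -337373 + (-360)² = -337373 + 129600 = -207773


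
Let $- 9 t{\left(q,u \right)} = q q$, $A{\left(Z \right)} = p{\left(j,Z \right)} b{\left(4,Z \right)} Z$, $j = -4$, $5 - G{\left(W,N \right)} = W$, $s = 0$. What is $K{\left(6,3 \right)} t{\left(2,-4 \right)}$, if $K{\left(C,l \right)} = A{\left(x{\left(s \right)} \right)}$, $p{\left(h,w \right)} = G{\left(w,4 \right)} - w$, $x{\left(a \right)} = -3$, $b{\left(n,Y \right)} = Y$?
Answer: $-44$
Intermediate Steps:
$G{\left(W,N \right)} = 5 - W$
$p{\left(h,w \right)} = 5 - 2 w$ ($p{\left(h,w \right)} = \left(5 - w\right) - w = 5 - 2 w$)
$A{\left(Z \right)} = Z^{2} \left(5 - 2 Z\right)$ ($A{\left(Z \right)} = \left(5 - 2 Z\right) Z Z = Z \left(5 - 2 Z\right) Z = Z^{2} \left(5 - 2 Z\right)$)
$t{\left(q,u \right)} = - \frac{q^{2}}{9}$ ($t{\left(q,u \right)} = - \frac{q q}{9} = - \frac{q^{2}}{9}$)
$K{\left(C,l \right)} = 99$ ($K{\left(C,l \right)} = \left(-3\right)^{2} \left(5 - -6\right) = 9 \left(5 + 6\right) = 9 \cdot 11 = 99$)
$K{\left(6,3 \right)} t{\left(2,-4 \right)} = 99 \left(- \frac{2^{2}}{9}\right) = 99 \left(\left(- \frac{1}{9}\right) 4\right) = 99 \left(- \frac{4}{9}\right) = -44$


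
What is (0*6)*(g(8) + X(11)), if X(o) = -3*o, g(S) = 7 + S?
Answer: 0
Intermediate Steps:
(0*6)*(g(8) + X(11)) = (0*6)*((7 + 8) - 3*11) = 0*(15 - 33) = 0*(-18) = 0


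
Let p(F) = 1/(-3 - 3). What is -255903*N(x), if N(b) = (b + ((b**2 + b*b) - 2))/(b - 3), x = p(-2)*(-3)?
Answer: -511806/5 ≈ -1.0236e+5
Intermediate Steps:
p(F) = -1/6 (p(F) = 1/(-6) = -1/6)
x = 1/2 (x = -1/6*(-3) = 1/2 ≈ 0.50000)
N(b) = (-2 + b + 2*b**2)/(-3 + b) (N(b) = (b + ((b**2 + b**2) - 2))/(-3 + b) = (b + (2*b**2 - 2))/(-3 + b) = (b + (-2 + 2*b**2))/(-3 + b) = (-2 + b + 2*b**2)/(-3 + b))
-255903*N(x) = -255903*(-2 + 1/2 + 2*(1/2)**2)/(-3 + 1/2) = -255903*(-2 + 1/2 + 2*(1/4))/(-5/2) = -(-511806)*(-2 + 1/2 + 1/2)/5 = -(-511806)*(-1)/5 = -255903*2/5 = -511806/5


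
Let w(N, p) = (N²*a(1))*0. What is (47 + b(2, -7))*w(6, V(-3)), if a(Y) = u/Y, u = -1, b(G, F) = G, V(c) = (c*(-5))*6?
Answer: 0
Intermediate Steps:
V(c) = -30*c (V(c) = -5*c*6 = -30*c)
a(Y) = -1/Y
w(N, p) = 0 (w(N, p) = (N²*(-1/1))*0 = (N²*(-1*1))*0 = (N²*(-1))*0 = -N²*0 = 0)
(47 + b(2, -7))*w(6, V(-3)) = (47 + 2)*0 = 49*0 = 0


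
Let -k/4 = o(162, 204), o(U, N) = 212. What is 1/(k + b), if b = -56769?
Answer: -1/57617 ≈ -1.7356e-5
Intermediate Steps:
k = -848 (k = -4*212 = -848)
1/(k + b) = 1/(-848 - 56769) = 1/(-57617) = -1/57617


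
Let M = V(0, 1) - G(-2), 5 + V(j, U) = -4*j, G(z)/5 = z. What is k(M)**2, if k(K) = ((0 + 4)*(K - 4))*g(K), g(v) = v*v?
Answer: 10000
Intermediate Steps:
G(z) = 5*z
V(j, U) = -5 - 4*j
g(v) = v**2
M = 5 (M = (-5 - 4*0) - 5*(-2) = (-5 + 0) - 1*(-10) = -5 + 10 = 5)
k(K) = K**2*(-16 + 4*K) (k(K) = ((0 + 4)*(K - 4))*K**2 = (4*(-4 + K))*K**2 = (-16 + 4*K)*K**2 = K**2*(-16 + 4*K))
k(M)**2 = (4*5**2*(-4 + 5))**2 = (4*25*1)**2 = 100**2 = 10000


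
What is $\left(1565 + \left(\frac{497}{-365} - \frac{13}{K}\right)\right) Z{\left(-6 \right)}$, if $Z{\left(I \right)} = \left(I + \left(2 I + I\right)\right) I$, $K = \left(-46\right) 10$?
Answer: $\frac{378057060}{1679} \approx 2.2517 \cdot 10^{5}$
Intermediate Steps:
$K = -460$
$Z{\left(I \right)} = 4 I^{2}$ ($Z{\left(I \right)} = \left(I + 3 I\right) I = 4 I I = 4 I^{2}$)
$\left(1565 + \left(\frac{497}{-365} - \frac{13}{K}\right)\right) Z{\left(-6 \right)} = \left(1565 + \left(\frac{497}{-365} - \frac{13}{-460}\right)\right) 4 \left(-6\right)^{2} = \left(1565 + \left(497 \left(- \frac{1}{365}\right) - - \frac{13}{460}\right)\right) 4 \cdot 36 = \left(1565 + \left(- \frac{497}{365} + \frac{13}{460}\right)\right) 144 = \left(1565 - \frac{8955}{6716}\right) 144 = \frac{10501585}{6716} \cdot 144 = \frac{378057060}{1679}$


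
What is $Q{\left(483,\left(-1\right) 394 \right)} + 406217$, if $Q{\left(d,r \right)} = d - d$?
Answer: $406217$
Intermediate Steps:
$Q{\left(d,r \right)} = 0$
$Q{\left(483,\left(-1\right) 394 \right)} + 406217 = 0 + 406217 = 406217$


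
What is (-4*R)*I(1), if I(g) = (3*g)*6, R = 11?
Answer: -792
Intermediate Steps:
I(g) = 18*g
(-4*R)*I(1) = (-4*11)*(18*1) = -44*18 = -792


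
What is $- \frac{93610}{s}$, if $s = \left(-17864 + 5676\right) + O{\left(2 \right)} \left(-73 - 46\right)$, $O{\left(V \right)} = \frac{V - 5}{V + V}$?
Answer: $\frac{74888}{9679} \approx 7.7372$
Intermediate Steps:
$O{\left(V \right)} = \frac{-5 + V}{2 V}$
$s = - \frac{48395}{4}$ ($s = \left(-17864 + 5676\right) + \frac{-5 + 2}{2 \cdot 2} \left(-73 - 46\right) = -12188 + \frac{1}{2} \cdot \frac{1}{2} \left(-3\right) \left(-73 - 46\right) = -12188 - \frac{3 \left(-73 - 46\right)}{4} = -12188 - - \frac{357}{4} = -12188 + \frac{357}{4} = - \frac{48395}{4} \approx -12099.0$)
$- \frac{93610}{s} = - \frac{93610}{- \frac{48395}{4}} = \left(-93610\right) \left(- \frac{4}{48395}\right) = \frac{74888}{9679}$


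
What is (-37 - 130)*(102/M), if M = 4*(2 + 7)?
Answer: -2839/6 ≈ -473.17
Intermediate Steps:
M = 36 (M = 4*9 = 36)
(-37 - 130)*(102/M) = (-37 - 130)*(102/36) = -17034/36 = -167*17/6 = -2839/6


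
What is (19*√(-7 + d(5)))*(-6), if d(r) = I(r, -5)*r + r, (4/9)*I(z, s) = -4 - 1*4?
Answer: -228*I*√23 ≈ -1093.4*I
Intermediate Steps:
I(z, s) = -18 (I(z, s) = 9*(-4 - 1*4)/4 = 9*(-4 - 4)/4 = (9/4)*(-8) = -18)
d(r) = -17*r (d(r) = -18*r + r = -17*r)
(19*√(-7 + d(5)))*(-6) = (19*√(-7 - 17*5))*(-6) = (19*√(-7 - 85))*(-6) = (19*√(-92))*(-6) = (19*(2*I*√23))*(-6) = (38*I*√23)*(-6) = -228*I*√23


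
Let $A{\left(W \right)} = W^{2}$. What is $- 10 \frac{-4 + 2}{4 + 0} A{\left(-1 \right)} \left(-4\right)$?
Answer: $-20$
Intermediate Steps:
$- 10 \frac{-4 + 2}{4 + 0} A{\left(-1 \right)} \left(-4\right) = - 10 \frac{-4 + 2}{4 + 0} \left(-1\right)^{2} \left(-4\right) = - 10 \left(- \frac{2}{4}\right) 1 \left(-4\right) = - 10 \left(\left(-2\right) \frac{1}{4}\right) \left(-4\right) = \left(-10\right) \left(- \frac{1}{2}\right) \left(-4\right) = 5 \left(-4\right) = -20$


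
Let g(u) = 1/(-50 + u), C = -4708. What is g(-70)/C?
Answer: 1/564960 ≈ 1.7700e-6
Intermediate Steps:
g(-70)/C = 1/(-50 - 70*(-4708)) = -1/4708/(-120) = -1/120*(-1/4708) = 1/564960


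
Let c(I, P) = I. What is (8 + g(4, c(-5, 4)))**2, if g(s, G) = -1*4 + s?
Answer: 64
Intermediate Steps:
g(s, G) = -4 + s
(8 + g(4, c(-5, 4)))**2 = (8 + (-4 + 4))**2 = (8 + 0)**2 = 8**2 = 64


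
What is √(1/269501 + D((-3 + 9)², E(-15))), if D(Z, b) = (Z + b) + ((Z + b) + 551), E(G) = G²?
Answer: √77932836867574/269501 ≈ 32.757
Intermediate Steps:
D(Z, b) = 551 + 2*Z + 2*b (D(Z, b) = (Z + b) + (551 + Z + b) = 551 + 2*Z + 2*b)
√(1/269501 + D((-3 + 9)², E(-15))) = √(1/269501 + (551 + 2*(-3 + 9)² + 2*(-15)²)) = √(1/269501 + (551 + 2*6² + 2*225)) = √(1/269501 + (551 + 2*36 + 450)) = √(1/269501 + (551 + 72 + 450)) = √(1/269501 + 1073) = √(289174574/269501) = √77932836867574/269501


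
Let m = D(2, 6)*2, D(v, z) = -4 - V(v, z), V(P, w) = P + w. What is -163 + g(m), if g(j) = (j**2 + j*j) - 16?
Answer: 973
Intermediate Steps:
D(v, z) = -4 - v - z (D(v, z) = -4 - (v + z) = -4 + (-v - z) = -4 - v - z)
m = -24 (m = (-4 - 1*2 - 1*6)*2 = (-4 - 2 - 6)*2 = -12*2 = -24)
g(j) = -16 + 2*j**2 (g(j) = (j**2 + j**2) - 16 = 2*j**2 - 16 = -16 + 2*j**2)
-163 + g(m) = -163 + (-16 + 2*(-24)**2) = -163 + (-16 + 2*576) = -163 + (-16 + 1152) = -163 + 1136 = 973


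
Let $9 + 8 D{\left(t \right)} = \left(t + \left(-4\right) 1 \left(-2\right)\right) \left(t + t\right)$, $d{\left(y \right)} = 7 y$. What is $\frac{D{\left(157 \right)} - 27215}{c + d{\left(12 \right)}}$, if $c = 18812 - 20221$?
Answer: $\frac{165919}{10600} \approx 15.653$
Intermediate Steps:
$c = -1409$ ($c = 18812 - 20221 = -1409$)
$D{\left(t \right)} = - \frac{9}{8} + \frac{t \left(8 + t\right)}{4}$ ($D{\left(t \right)} = - \frac{9}{8} + \frac{\left(t + \left(-4\right) 1 \left(-2\right)\right) \left(t + t\right)}{8} = - \frac{9}{8} + \frac{\left(t - -8\right) 2 t}{8} = - \frac{9}{8} + \frac{\left(t + 8\right) 2 t}{8} = - \frac{9}{8} + \frac{\left(8 + t\right) 2 t}{8} = - \frac{9}{8} + \frac{2 t \left(8 + t\right)}{8} = - \frac{9}{8} + \frac{t \left(8 + t\right)}{4}$)
$\frac{D{\left(157 \right)} - 27215}{c + d{\left(12 \right)}} = \frac{\left(- \frac{9}{8} + 2 \cdot 157 + \frac{157^{2}}{4}\right) - 27215}{-1409 + 7 \cdot 12} = \frac{\left(- \frac{9}{8} + 314 + \frac{1}{4} \cdot 24649\right) - 27215}{-1409 + 84} = \frac{\left(- \frac{9}{8} + 314 + \frac{24649}{4}\right) - 27215}{-1325} = \left(\frac{51801}{8} - 27215\right) \left(- \frac{1}{1325}\right) = \left(- \frac{165919}{8}\right) \left(- \frac{1}{1325}\right) = \frac{165919}{10600}$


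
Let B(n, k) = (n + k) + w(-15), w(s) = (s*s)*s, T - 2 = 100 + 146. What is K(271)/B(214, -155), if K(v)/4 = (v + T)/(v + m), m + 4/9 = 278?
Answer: -4671/4092773 ≈ -0.0011413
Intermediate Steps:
m = 2498/9 (m = -4/9 + 278 = 2498/9 ≈ 277.56)
T = 248 (T = 2 + (100 + 146) = 2 + 246 = 248)
w(s) = s³ (w(s) = s²*s = s³)
K(v) = 4*(248 + v)/(2498/9 + v) (K(v) = 4*((v + 248)/(v + 2498/9)) = 4*((248 + v)/(2498/9 + v)) = 4*(248 + v)/(2498/9 + v))
B(n, k) = -3375 + k + n (B(n, k) = (n + k) + (-15)³ = (k + n) - 3375 = -3375 + k + n)
K(271)/B(214, -155) = (36*(248 + 271)/(2498 + 9*271))/(-3375 - 155 + 214) = (36*519/(2498 + 2439))/(-3316) = (36*519/4937)*(-1/3316) = (36*(1/4937)*519)*(-1/3316) = (18684/4937)*(-1/3316) = -4671/4092773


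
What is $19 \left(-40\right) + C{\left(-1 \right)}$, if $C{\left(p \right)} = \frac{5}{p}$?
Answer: $-765$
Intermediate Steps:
$19 \left(-40\right) + C{\left(-1 \right)} = 19 \left(-40\right) + \frac{5}{-1} = -760 + 5 \left(-1\right) = -760 - 5 = -765$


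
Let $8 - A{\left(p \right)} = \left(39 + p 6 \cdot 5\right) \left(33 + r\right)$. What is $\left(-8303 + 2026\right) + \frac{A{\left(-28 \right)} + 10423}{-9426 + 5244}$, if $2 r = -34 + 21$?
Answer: $- \frac{17521381}{2788} \approx -6284.6$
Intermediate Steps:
$r = - \frac{13}{2}$ ($r = \frac{-34 + 21}{2} = \frac{1}{2} \left(-13\right) = - \frac{13}{2} \approx -6.5$)
$A{\left(p \right)} = - \frac{2051}{2} - 795 p$ ($A{\left(p \right)} = 8 - \left(39 + p 6 \cdot 5\right) \left(33 - \frac{13}{2}\right) = 8 - \left(39 + 6 p 5\right) \frac{53}{2} = 8 - \left(39 + 30 p\right) \frac{53}{2} = 8 - \left(\frac{2067}{2} + 795 p\right) = - \frac{2051}{2} - 795 p$)
$\left(-8303 + 2026\right) + \frac{A{\left(-28 \right)} + 10423}{-9426 + 5244} = \left(-8303 + 2026\right) + \frac{\left(- \frac{2051}{2} - -22260\right) + 10423}{-9426 + 5244} = -6277 + \frac{\left(- \frac{2051}{2} + 22260\right) + 10423}{-4182} = -6277 + \left(\frac{42469}{2} + 10423\right) \left(- \frac{1}{4182}\right) = -6277 + \frac{63315}{2} \left(- \frac{1}{4182}\right) = -6277 - \frac{21105}{2788} = - \frac{17521381}{2788}$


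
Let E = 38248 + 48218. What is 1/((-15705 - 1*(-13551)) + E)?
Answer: 1/84312 ≈ 1.1861e-5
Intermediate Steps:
E = 86466
1/((-15705 - 1*(-13551)) + E) = 1/((-15705 - 1*(-13551)) + 86466) = 1/((-15705 + 13551) + 86466) = 1/(-2154 + 86466) = 1/84312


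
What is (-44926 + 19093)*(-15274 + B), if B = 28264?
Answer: -335570670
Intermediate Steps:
(-44926 + 19093)*(-15274 + B) = (-44926 + 19093)*(-15274 + 28264) = -25833*12990 = -335570670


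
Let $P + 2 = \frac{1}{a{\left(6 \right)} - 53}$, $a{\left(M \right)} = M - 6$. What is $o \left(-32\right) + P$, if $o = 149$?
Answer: $- \frac{252811}{53} \approx -4770.0$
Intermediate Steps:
$a{\left(M \right)} = -6 + M$
$P = - \frac{107}{53}$ ($P = -2 + \frac{1}{\left(-6 + 6\right) - 53} = -2 + \frac{1}{0 - 53} = -2 + \frac{1}{-53} = -2 - \frac{1}{53} = - \frac{107}{53} \approx -2.0189$)
$o \left(-32\right) + P = 149 \left(-32\right) - \frac{107}{53} = -4768 - \frac{107}{53} = - \frac{252811}{53}$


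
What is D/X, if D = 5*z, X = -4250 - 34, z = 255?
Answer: -25/84 ≈ -0.29762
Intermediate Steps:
X = -4284
D = 1275 (D = 5*255 = 1275)
D/X = 1275/(-4284) = 1275*(-1/4284) = -25/84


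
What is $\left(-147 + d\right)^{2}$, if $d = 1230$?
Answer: $1172889$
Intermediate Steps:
$\left(-147 + d\right)^{2} = \left(-147 + 1230\right)^{2} = 1083^{2} = 1172889$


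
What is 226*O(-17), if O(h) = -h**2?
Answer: -65314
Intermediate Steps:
226*O(-17) = 226*(-1*(-17)**2) = 226*(-1*289) = 226*(-289) = -65314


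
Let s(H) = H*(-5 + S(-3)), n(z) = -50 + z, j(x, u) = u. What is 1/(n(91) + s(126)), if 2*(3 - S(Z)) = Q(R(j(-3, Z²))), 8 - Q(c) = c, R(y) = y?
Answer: -1/148 ≈ -0.0067568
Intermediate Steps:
Q(c) = 8 - c
S(Z) = -1 + Z²/2 (S(Z) = 3 - (8 - Z²)/2 = 3 + (-4 + Z²/2) = -1 + Z²/2)
s(H) = -3*H/2 (s(H) = H*(-5 + (-1 + (½)*(-3)²)) = H*(-5 + (-1 + (½)*9)) = H*(-5 + (-1 + 9/2)) = H*(-5 + 7/2) = H*(-3/2) = -3*H/2)
1/(n(91) + s(126)) = 1/((-50 + 91) - 3/2*126) = 1/(41 - 189) = 1/(-148) = -1/148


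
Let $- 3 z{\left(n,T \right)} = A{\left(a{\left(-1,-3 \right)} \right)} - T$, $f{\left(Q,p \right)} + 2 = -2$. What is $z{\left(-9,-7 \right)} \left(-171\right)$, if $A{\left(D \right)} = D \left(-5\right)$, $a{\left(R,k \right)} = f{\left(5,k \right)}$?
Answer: $1539$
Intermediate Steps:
$f{\left(Q,p \right)} = -4$ ($f{\left(Q,p \right)} = -2 - 2 = -4$)
$a{\left(R,k \right)} = -4$
$A{\left(D \right)} = - 5 D$
$z{\left(n,T \right)} = - \frac{20}{3} + \frac{T}{3}$ ($z{\left(n,T \right)} = - \frac{\left(-5\right) \left(-4\right) - T}{3} = - \frac{20 - T}{3} = - \frac{20}{3} + \frac{T}{3}$)
$z{\left(-9,-7 \right)} \left(-171\right) = \left(- \frac{20}{3} + \frac{1}{3} \left(-7\right)\right) \left(-171\right) = \left(- \frac{20}{3} - \frac{7}{3}\right) \left(-171\right) = \left(-9\right) \left(-171\right) = 1539$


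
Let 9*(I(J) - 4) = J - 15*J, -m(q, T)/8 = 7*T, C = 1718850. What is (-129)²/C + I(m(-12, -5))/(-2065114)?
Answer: 52661012011/5324431798350 ≈ 0.0098905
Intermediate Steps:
m(q, T) = -56*T
I(J) = 4 - 14*J/9 (I(J) = 4 + (J - 15*J)/9 = 4 + (-14*J)/9 = 4 - 14*J/9)
(-129)²/C + I(m(-12, -5))/(-2065114) = (-129)²/1718850 + (4 - (-784)*(-5)/9)/(-2065114) = 16641*(1/1718850) + (4 - 14/9*280)*(-1/2065114) = 5547/572950 + (4 - 3920/9)*(-1/2065114) = 5547/572950 - 3884/9*(-1/2065114) = 5547/572950 + 1942/9293013 = 52661012011/5324431798350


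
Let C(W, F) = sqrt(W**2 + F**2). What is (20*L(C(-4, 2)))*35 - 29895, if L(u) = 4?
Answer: -27095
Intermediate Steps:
C(W, F) = sqrt(F**2 + W**2)
(20*L(C(-4, 2)))*35 - 29895 = (20*4)*35 - 29895 = 80*35 - 29895 = 2800 - 29895 = -27095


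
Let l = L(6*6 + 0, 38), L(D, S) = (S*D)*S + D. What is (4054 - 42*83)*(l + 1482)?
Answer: 30389136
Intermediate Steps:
L(D, S) = D + D*S² (L(D, S) = (D*S)*S + D = D*S² + D = D + D*S²)
l = 52020 (l = (6*6 + 0)*(1 + 38²) = (36 + 0)*(1 + 1444) = 36*1445 = 52020)
(4054 - 42*83)*(l + 1482) = (4054 - 42*83)*(52020 + 1482) = (4054 - 3486)*53502 = 568*53502 = 30389136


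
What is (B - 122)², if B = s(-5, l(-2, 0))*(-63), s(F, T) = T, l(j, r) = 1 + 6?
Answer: 316969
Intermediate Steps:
l(j, r) = 7
B = -441 (B = 7*(-63) = -441)
(B - 122)² = (-441 - 122)² = (-563)² = 316969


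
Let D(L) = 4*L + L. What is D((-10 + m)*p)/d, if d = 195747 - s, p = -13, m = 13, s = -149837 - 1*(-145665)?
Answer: -195/199919 ≈ -0.00097539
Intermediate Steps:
s = -4172 (s = -149837 + 145665 = -4172)
D(L) = 5*L
d = 199919 (d = 195747 - 1*(-4172) = 195747 + 4172 = 199919)
D((-10 + m)*p)/d = (5*((-10 + 13)*(-13)))/199919 = (5*(3*(-13)))*(1/199919) = (5*(-39))*(1/199919) = -195*1/199919 = -195/199919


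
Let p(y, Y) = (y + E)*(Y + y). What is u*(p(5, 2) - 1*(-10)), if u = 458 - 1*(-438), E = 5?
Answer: 71680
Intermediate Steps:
p(y, Y) = (5 + y)*(Y + y) (p(y, Y) = (y + 5)*(Y + y) = (5 + y)*(Y + y))
u = 896 (u = 458 + 438 = 896)
u*(p(5, 2) - 1*(-10)) = 896*((5² + 5*2 + 5*5 + 2*5) - 1*(-10)) = 896*((25 + 10 + 25 + 10) + 10) = 896*(70 + 10) = 896*80 = 71680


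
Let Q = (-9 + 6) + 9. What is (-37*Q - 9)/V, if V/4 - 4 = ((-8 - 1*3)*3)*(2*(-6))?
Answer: -231/1600 ≈ -0.14438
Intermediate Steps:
Q = 6 (Q = -3 + 9 = 6)
V = 1600 (V = 16 + 4*(((-8 - 1*3)*3)*(2*(-6))) = 16 + 4*(((-8 - 3)*3)*(-12)) = 16 + 4*(-11*3*(-12)) = 16 + 4*(-33*(-12)) = 16 + 4*396 = 16 + 1584 = 1600)
(-37*Q - 9)/V = (-37*6 - 9)/1600 = (-222 - 9)*(1/1600) = -231*1/1600 = -231/1600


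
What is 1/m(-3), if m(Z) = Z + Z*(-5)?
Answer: 1/12 ≈ 0.083333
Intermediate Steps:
m(Z) = -4*Z (m(Z) = Z - 5*Z = -4*Z)
1/m(-3) = 1/(-4*(-3)) = 1/12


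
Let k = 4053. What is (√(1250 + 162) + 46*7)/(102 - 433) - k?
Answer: -1341865/331 - 2*√353/331 ≈ -4054.1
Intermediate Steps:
(√(1250 + 162) + 46*7)/(102 - 433) - k = (√(1250 + 162) + 46*7)/(102 - 433) - 1*4053 = (√1412 + 322)/(-331) - 4053 = (2*√353 + 322)*(-1/331) - 4053 = (322 + 2*√353)*(-1/331) - 4053 = (-322/331 - 2*√353/331) - 4053 = -1341865/331 - 2*√353/331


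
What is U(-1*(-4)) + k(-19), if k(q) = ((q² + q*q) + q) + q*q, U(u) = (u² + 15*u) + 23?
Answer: 1163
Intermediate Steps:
U(u) = 23 + u² + 15*u
k(q) = q + 3*q² (k(q) = ((q² + q²) + q) + q² = (2*q² + q) + q² = (q + 2*q²) + q² = q + 3*q²)
U(-1*(-4)) + k(-19) = (23 + (-1*(-4))² + 15*(-1*(-4))) - 19*(1 + 3*(-19)) = (23 + 4² + 15*4) - 19*(1 - 57) = (23 + 16 + 60) - 19*(-56) = 99 + 1064 = 1163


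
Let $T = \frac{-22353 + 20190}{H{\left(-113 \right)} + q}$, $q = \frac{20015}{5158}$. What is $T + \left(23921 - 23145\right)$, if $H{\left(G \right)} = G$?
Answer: $\frac{149306606}{187613} \approx 795.82$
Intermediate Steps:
$q = \frac{20015}{5158}$ ($q = 20015 \cdot \frac{1}{5158} = \frac{20015}{5158} \approx 3.8804$)
$T = \frac{3718918}{187613}$ ($T = \frac{-22353 + 20190}{-113 + \frac{20015}{5158}} = - \frac{2163}{- \frac{562839}{5158}} = \left(-2163\right) \left(- \frac{5158}{562839}\right) = \frac{3718918}{187613} \approx 19.822$)
$T + \left(23921 - 23145\right) = \frac{3718918}{187613} + \left(23921 - 23145\right) = \frac{3718918}{187613} + 776 = \frac{149306606}{187613}$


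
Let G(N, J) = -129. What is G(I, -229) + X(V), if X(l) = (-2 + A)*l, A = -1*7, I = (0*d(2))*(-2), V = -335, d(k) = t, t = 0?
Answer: 2886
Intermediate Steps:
d(k) = 0
I = 0 (I = (0*0)*(-2) = 0*(-2) = 0)
A = -7
X(l) = -9*l (X(l) = (-2 - 7)*l = -9*l)
G(I, -229) + X(V) = -129 - 9*(-335) = -129 + 3015 = 2886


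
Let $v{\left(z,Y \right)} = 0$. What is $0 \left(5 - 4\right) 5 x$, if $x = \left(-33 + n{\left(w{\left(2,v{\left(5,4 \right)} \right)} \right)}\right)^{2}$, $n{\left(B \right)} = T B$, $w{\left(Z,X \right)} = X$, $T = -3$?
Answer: $0$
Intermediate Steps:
$n{\left(B \right)} = - 3 B$
$x = 1089$ ($x = \left(-33 - 0\right)^{2} = \left(-33 + 0\right)^{2} = \left(-33\right)^{2} = 1089$)
$0 \left(5 - 4\right) 5 x = 0 \left(5 - 4\right) 5 \cdot 1089 = 0 \cdot 1 \cdot 5 \cdot 1089 = 0 \cdot 5 \cdot 1089 = 0 \cdot 1089 = 0$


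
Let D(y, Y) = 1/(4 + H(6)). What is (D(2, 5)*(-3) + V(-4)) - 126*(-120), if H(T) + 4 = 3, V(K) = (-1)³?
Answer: 15118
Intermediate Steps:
V(K) = -1
H(T) = -1 (H(T) = -4 + 3 = -1)
D(y, Y) = ⅓ (D(y, Y) = 1/(4 - 1) = 1/3 = ⅓)
(D(2, 5)*(-3) + V(-4)) - 126*(-120) = ((⅓)*(-3) - 1) - 126*(-120) = (-1 - 1) + 15120 = -2 + 15120 = 15118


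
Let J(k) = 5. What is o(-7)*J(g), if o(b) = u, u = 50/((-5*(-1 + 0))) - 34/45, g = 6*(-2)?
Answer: 416/9 ≈ 46.222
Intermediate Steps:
g = -12
u = 416/45 (u = 50/((-5*(-1))) - 34*1/45 = 50/5 - 34/45 = 50*(1/5) - 34/45 = 10 - 34/45 = 416/45 ≈ 9.2444)
o(b) = 416/45
o(-7)*J(g) = (416/45)*5 = 416/9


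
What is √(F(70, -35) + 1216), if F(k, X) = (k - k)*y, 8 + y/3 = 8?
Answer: 8*√19 ≈ 34.871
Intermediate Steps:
y = 0 (y = -24 + 3*8 = -24 + 24 = 0)
F(k, X) = 0 (F(k, X) = (k - k)*0 = 0*0 = 0)
√(F(70, -35) + 1216) = √(0 + 1216) = √1216 = 8*√19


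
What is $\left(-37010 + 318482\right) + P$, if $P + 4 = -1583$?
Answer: $279885$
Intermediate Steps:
$P = -1587$ ($P = -4 - 1583 = -1587$)
$\left(-37010 + 318482\right) + P = \left(-37010 + 318482\right) - 1587 = 281472 - 1587 = 279885$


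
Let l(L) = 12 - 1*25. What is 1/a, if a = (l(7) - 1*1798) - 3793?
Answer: -1/5604 ≈ -0.00017844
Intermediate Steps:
l(L) = -13 (l(L) = 12 - 25 = -13)
a = -5604 (a = (-13 - 1*1798) - 3793 = (-13 - 1798) - 3793 = -1811 - 3793 = -5604)
1/a = 1/(-5604) = -1/5604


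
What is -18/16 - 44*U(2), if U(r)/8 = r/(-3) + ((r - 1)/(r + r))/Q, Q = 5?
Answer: 25913/120 ≈ 215.94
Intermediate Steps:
U(r) = -8*r/3 + 4*(-1 + r)/(5*r) (U(r) = 8*(r/(-3) + ((r - 1)/(r + r))/5) = 8*(r*(-⅓) + ((-1 + r)/((2*r)))*(⅕)) = 8*(-r/3 + ((-1 + r)*(1/(2*r)))*(⅕)) = 8*(-r/3 + ((-1 + r)/(2*r))*(⅕)) = 8*(-r/3 + (-1 + r)/(10*r)) = -8*r/3 + 4*(-1 + r)/(5*r))
-18/16 - 44*U(2) = -18/16 - 176*(-3 + 2*(3 - 10*2))/(15*2) = -18*1/16 - 176*(-3 + 2*(3 - 20))/(15*2) = -9/8 - 176*(-3 + 2*(-17))/(15*2) = -9/8 - 176*(-3 - 34)/(15*2) = -9/8 - 176*(-37)/(15*2) = -9/8 - 44*(-74/15) = -9/8 + 3256/15 = 25913/120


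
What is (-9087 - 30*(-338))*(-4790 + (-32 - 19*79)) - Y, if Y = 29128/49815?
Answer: -331674227113/49815 ≈ -6.6581e+6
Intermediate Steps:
Y = 29128/49815 (Y = 29128*(1/49815) = 29128/49815 ≈ 0.58472)
(-9087 - 30*(-338))*(-4790 + (-32 - 19*79)) - Y = (-9087 - 30*(-338))*(-4790 + (-32 - 19*79)) - 1*29128/49815 = (-9087 + 10140)*(-4790 + (-32 - 1501)) - 29128/49815 = 1053*(-4790 - 1533) - 29128/49815 = 1053*(-6323) - 29128/49815 = -6658119 - 29128/49815 = -331674227113/49815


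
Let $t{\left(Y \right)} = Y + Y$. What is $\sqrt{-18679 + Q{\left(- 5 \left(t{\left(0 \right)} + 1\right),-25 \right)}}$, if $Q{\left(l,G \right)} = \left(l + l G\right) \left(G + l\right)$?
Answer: $i \sqrt{22279} \approx 149.26 i$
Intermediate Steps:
$t{\left(Y \right)} = 2 Y$
$Q{\left(l,G \right)} = \left(G + l\right) \left(l + G l\right)$ ($Q{\left(l,G \right)} = \left(l + G l\right) \left(G + l\right) = \left(G + l\right) \left(l + G l\right)$)
$\sqrt{-18679 + Q{\left(- 5 \left(t{\left(0 \right)} + 1\right),-25 \right)}} = \sqrt{-18679 + - 5 \left(2 \cdot 0 + 1\right) \left(-25 - 5 \left(2 \cdot 0 + 1\right) + \left(-25\right)^{2} - 25 \left(- 5 \left(2 \cdot 0 + 1\right)\right)\right)} = \sqrt{-18679 + - 5 \left(0 + 1\right) \left(-25 - 5 \left(0 + 1\right) + 625 - 25 \left(- 5 \left(0 + 1\right)\right)\right)} = \sqrt{-18679 + \left(-5\right) 1 \left(-25 - 5 + 625 - 25 \left(\left(-5\right) 1\right)\right)} = \sqrt{-18679 - 5 \left(-25 - 5 + 625 - -125\right)} = \sqrt{-18679 - 5 \left(-25 - 5 + 625 + 125\right)} = \sqrt{-18679 - 3600} = \sqrt{-22279} = i \sqrt{22279}$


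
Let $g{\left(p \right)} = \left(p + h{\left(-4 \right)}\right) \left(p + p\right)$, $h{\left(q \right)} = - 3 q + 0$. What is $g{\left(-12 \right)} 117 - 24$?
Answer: $-24$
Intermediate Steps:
$h{\left(q \right)} = - 3 q$
$g{\left(p \right)} = 2 p \left(12 + p\right)$ ($g{\left(p \right)} = \left(p - -12\right) \left(p + p\right) = \left(p + 12\right) 2 p = \left(12 + p\right) 2 p = 2 p \left(12 + p\right)$)
$g{\left(-12 \right)} 117 - 24 = 2 \left(-12\right) \left(12 - 12\right) 117 - 24 = 2 \left(-12\right) 0 \cdot 117 - 24 = 0 \cdot 117 - 24 = 0 - 24 = -24$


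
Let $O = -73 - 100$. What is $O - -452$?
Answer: $279$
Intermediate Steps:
$O = -173$
$O - -452 = -173 - -452 = -173 + 452 = 279$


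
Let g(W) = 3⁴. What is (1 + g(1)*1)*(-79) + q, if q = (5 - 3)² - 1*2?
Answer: -6476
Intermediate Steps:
g(W) = 81
q = 2 (q = 2² - 2 = 4 - 2 = 2)
(1 + g(1)*1)*(-79) + q = (1 + 81*1)*(-79) + 2 = (1 + 81)*(-79) + 2 = 82*(-79) + 2 = -6478 + 2 = -6476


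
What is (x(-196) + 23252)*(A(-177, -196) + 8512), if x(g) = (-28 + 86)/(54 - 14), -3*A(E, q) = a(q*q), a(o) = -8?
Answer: 989976878/5 ≈ 1.9800e+8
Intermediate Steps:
A(E, q) = 8/3 (A(E, q) = -⅓*(-8) = 8/3)
x(g) = 29/20 (x(g) = 58/40 = 58*(1/40) = 29/20)
(x(-196) + 23252)*(A(-177, -196) + 8512) = (29/20 + 23252)*(8/3 + 8512) = (465069/20)*(25544/3) = 989976878/5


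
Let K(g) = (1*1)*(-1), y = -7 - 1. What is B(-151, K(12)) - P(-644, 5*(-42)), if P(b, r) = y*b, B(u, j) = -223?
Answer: -5375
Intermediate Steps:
y = -8
K(g) = -1 (K(g) = 1*(-1) = -1)
P(b, r) = -8*b
B(-151, K(12)) - P(-644, 5*(-42)) = -223 - (-8)*(-644) = -223 - 1*5152 = -223 - 5152 = -5375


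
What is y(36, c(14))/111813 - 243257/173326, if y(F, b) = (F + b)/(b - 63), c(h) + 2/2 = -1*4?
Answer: -924778714547/658923401292 ≈ -1.4035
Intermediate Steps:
c(h) = -5 (c(h) = -1 - 1*4 = -1 - 4 = -5)
y(F, b) = (F + b)/(-63 + b)
y(36, c(14))/111813 - 243257/173326 = ((36 - 5)/(-63 - 5))/111813 - 243257/173326 = (31/(-68))*(1/111813) - 243257*1/173326 = -1/68*31*(1/111813) - 243257/173326 = -31/68*1/111813 - 243257/173326 = -31/7603284 - 243257/173326 = -924778714547/658923401292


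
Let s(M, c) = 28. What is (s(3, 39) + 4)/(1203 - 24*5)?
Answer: 32/1083 ≈ 0.029548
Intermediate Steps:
(s(3, 39) + 4)/(1203 - 24*5) = (28 + 4)/(1203 - 24*5) = 32/(1203 - 120) = 32/1083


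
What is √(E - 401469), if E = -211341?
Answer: 3*I*√68090 ≈ 782.82*I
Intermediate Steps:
√(E - 401469) = √(-211341 - 401469) = √(-612810) = 3*I*√68090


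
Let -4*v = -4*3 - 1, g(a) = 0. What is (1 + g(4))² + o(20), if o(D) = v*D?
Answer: 66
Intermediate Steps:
v = 13/4 (v = -(-4*3 - 1)/4 = -(-12 - 1)/4 = -¼*(-13) = 13/4 ≈ 3.2500)
o(D) = 13*D/4
(1 + g(4))² + o(20) = (1 + 0)² + (13/4)*20 = 1² + 65 = 1 + 65 = 66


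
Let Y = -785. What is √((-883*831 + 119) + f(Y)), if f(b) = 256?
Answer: I*√733398 ≈ 856.39*I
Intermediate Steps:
√((-883*831 + 119) + f(Y)) = √((-883*831 + 119) + 256) = √((-733773 + 119) + 256) = √(-733654 + 256) = √(-733398) = I*√733398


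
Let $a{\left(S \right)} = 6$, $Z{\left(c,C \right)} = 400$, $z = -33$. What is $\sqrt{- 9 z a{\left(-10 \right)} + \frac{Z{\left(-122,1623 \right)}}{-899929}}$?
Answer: $\frac{7 \sqrt{29452896110438}}{899929} \approx 42.214$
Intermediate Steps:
$\sqrt{- 9 z a{\left(-10 \right)} + \frac{Z{\left(-122,1623 \right)}}{-899929}} = \sqrt{\left(-9\right) \left(-33\right) 6 + \frac{400}{-899929}} = \sqrt{297 \cdot 6 + 400 \left(- \frac{1}{899929}\right)} = \sqrt{1782 - \frac{400}{899929}} = \sqrt{\frac{1603673078}{899929}} = \frac{7 \sqrt{29452896110438}}{899929}$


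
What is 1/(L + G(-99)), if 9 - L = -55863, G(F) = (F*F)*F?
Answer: -1/914427 ≈ -1.0936e-6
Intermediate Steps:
G(F) = F³ (G(F) = F²*F = F³)
L = 55872 (L = 9 - 1*(-55863) = 9 + 55863 = 55872)
1/(L + G(-99)) = 1/(55872 + (-99)³) = 1/(55872 - 970299) = 1/(-914427) = -1/914427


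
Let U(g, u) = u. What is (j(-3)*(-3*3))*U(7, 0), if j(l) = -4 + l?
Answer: 0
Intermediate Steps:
(j(-3)*(-3*3))*U(7, 0) = ((-4 - 3)*(-3*3))*0 = -7*(-9)*0 = 63*0 = 0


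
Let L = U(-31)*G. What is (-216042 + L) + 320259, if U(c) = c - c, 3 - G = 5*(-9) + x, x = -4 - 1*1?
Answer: 104217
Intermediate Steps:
x = -5 (x = -4 - 1 = -5)
G = 53 (G = 3 - (5*(-9) - 5) = 3 - (-45 - 5) = 3 - 1*(-50) = 3 + 50 = 53)
U(c) = 0
L = 0 (L = 0*53 = 0)
(-216042 + L) + 320259 = (-216042 + 0) + 320259 = -216042 + 320259 = 104217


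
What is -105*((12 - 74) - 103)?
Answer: 17325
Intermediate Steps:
-105*((12 - 74) - 103) = -105*(-62 - 103) = -105*(-165) = 17325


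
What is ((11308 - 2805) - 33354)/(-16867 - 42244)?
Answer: 24851/59111 ≈ 0.42041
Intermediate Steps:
((11308 - 2805) - 33354)/(-16867 - 42244) = (8503 - 33354)/(-59111) = -24851*(-1/59111) = 24851/59111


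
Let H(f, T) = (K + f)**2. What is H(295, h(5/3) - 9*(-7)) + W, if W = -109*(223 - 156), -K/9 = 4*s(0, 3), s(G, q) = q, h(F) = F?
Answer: 27666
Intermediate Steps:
K = -108 (K = -36*3 = -9*12 = -108)
H(f, T) = (-108 + f)**2
W = -7303 (W = -109*67 = -7303)
H(295, h(5/3) - 9*(-7)) + W = (-108 + 295)**2 - 7303 = 187**2 - 7303 = 34969 - 7303 = 27666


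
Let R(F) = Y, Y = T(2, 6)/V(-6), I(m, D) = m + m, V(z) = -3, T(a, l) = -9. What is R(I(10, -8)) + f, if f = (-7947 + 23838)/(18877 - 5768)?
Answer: 55218/13109 ≈ 4.2122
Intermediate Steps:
I(m, D) = 2*m
Y = 3 (Y = -9/(-3) = -9*(-⅓) = 3)
R(F) = 3
f = 15891/13109 ≈ 1.2122
R(I(10, -8)) + f = 3 + 15891/13109 = 55218/13109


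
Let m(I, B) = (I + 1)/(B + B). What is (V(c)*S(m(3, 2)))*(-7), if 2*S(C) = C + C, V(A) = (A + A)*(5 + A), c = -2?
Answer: 84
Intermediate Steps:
m(I, B) = (1 + I)/(2*B) (m(I, B) = (1 + I)/((2*B)) = (1 + I)*(1/(2*B)) = (1 + I)/(2*B))
V(A) = 2*A*(5 + A) (V(A) = (2*A)*(5 + A) = 2*A*(5 + A))
S(C) = C (S(C) = (C + C)/2 = (2*C)/2 = C)
(V(c)*S(m(3, 2)))*(-7) = ((2*(-2)*(5 - 2))*((½)*(1 + 3)/2))*(-7) = ((2*(-2)*3)*((½)*(½)*4))*(-7) = -12*1*(-7) = -12*(-7) = 84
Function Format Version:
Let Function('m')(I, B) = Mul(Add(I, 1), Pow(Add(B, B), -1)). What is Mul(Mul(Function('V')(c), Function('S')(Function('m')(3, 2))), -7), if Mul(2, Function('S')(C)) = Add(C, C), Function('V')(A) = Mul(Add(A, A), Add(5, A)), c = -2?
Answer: 84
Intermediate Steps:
Function('m')(I, B) = Mul(Rational(1, 2), Pow(B, -1), Add(1, I)) (Function('m')(I, B) = Mul(Add(1, I), Pow(Mul(2, B), -1)) = Mul(Add(1, I), Mul(Rational(1, 2), Pow(B, -1))) = Mul(Rational(1, 2), Pow(B, -1), Add(1, I)))
Function('V')(A) = Mul(2, A, Add(5, A)) (Function('V')(A) = Mul(Mul(2, A), Add(5, A)) = Mul(2, A, Add(5, A)))
Function('S')(C) = C (Function('S')(C) = Mul(Rational(1, 2), Add(C, C)) = Mul(Rational(1, 2), Mul(2, C)) = C)
Mul(Mul(Function('V')(c), Function('S')(Function('m')(3, 2))), -7) = Mul(Mul(Mul(2, -2, Add(5, -2)), Mul(Rational(1, 2), Pow(2, -1), Add(1, 3))), -7) = Mul(Mul(Mul(2, -2, 3), Mul(Rational(1, 2), Rational(1, 2), 4)), -7) = Mul(Mul(-12, 1), -7) = Mul(-12, -7) = 84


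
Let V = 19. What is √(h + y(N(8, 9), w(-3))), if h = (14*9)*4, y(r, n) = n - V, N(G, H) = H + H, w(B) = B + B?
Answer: √479 ≈ 21.886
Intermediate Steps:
w(B) = 2*B
N(G, H) = 2*H
y(r, n) = -19 + n (y(r, n) = n - 1*19 = n - 19 = -19 + n)
h = 504 (h = 126*4 = 504)
√(h + y(N(8, 9), w(-3))) = √(504 + (-19 + 2*(-3))) = √(504 + (-19 - 6)) = √(504 - 25) = √479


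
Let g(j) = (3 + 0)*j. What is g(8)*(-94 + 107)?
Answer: 312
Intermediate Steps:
g(j) = 3*j
g(8)*(-94 + 107) = (3*8)*(-94 + 107) = 24*13 = 312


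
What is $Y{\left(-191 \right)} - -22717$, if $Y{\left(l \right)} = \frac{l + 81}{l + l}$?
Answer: $\frac{4339002}{191} \approx 22717.0$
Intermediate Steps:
$Y{\left(l \right)} = \frac{81 + l}{2 l}$
$Y{\left(-191 \right)} - -22717 = \frac{81 - 191}{2 \left(-191\right)} - -22717 = \frac{1}{2} \left(- \frac{1}{191}\right) \left(-110\right) + 22717 = \frac{55}{191} + 22717 = \frac{4339002}{191}$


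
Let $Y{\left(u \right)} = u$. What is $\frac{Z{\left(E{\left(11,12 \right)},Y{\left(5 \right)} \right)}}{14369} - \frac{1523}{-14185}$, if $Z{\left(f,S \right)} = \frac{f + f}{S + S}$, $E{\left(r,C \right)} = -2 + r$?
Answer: $\frac{4381904}{40764853} \approx 0.10749$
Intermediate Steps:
$Z{\left(f,S \right)} = \frac{f}{S}$ ($Z{\left(f,S \right)} = \frac{2 f}{2 S} = 2 f \frac{1}{2 S} = \frac{f}{S}$)
$\frac{Z{\left(E{\left(11,12 \right)},Y{\left(5 \right)} \right)}}{14369} - \frac{1523}{-14185} = \frac{\left(-2 + 11\right) \frac{1}{5}}{14369} - \frac{1523}{-14185} = 9 \cdot \frac{1}{5} \cdot \frac{1}{14369} - - \frac{1523}{14185} = \frac{9}{5} \cdot \frac{1}{14369} + \frac{1523}{14185} = \frac{9}{71845} + \frac{1523}{14185} = \frac{4381904}{40764853}$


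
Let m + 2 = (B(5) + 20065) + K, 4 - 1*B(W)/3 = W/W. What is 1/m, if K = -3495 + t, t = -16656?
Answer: -1/79 ≈ -0.012658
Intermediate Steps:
K = -20151 (K = -3495 - 16656 = -20151)
B(W) = 9 (B(W) = 12 - 3*W/W = 12 - 3*1 = 12 - 3 = 9)
m = -79 (m = -2 + ((9 + 20065) - 20151) = -2 + (20074 - 20151) = -2 - 77 = -79)
1/m = 1/(-79) = -1/79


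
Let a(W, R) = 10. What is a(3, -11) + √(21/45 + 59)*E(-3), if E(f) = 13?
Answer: 10 + 26*√3345/15 ≈ 110.25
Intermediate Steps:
a(3, -11) + √(21/45 + 59)*E(-3) = 10 + √(21/45 + 59)*13 = 10 + √(21*(1/45) + 59)*13 = 10 + √(7/15 + 59)*13 = 10 + √(892/15)*13 = 10 + (2*√3345/15)*13 = 10 + 26*√3345/15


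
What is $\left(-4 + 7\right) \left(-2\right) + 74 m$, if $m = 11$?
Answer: $808$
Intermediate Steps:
$\left(-4 + 7\right) \left(-2\right) + 74 m = \left(-4 + 7\right) \left(-2\right) + 74 \cdot 11 = 3 \left(-2\right) + 814 = -6 + 814 = 808$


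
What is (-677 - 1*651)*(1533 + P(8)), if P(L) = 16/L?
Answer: -2038480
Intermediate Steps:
(-677 - 1*651)*(1533 + P(8)) = (-677 - 1*651)*(1533 + 16/8) = (-677 - 651)*(1533 + 16*(⅛)) = -1328*(1533 + 2) = -1328*1535 = -2038480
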